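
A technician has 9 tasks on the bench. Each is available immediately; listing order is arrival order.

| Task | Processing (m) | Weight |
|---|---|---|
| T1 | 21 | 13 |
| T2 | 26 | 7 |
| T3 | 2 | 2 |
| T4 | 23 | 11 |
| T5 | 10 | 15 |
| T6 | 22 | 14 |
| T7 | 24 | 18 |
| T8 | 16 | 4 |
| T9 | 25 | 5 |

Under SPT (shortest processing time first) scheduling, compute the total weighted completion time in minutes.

SPT (increasing processing time): T3 T5 T8 T1 T6 T4 T7 T9 T2.
T3: finishes 2, weight 2, w·C = 4
T5: finishes 12, weight 15, w·C = 180
T8: finishes 28, weight 4, w·C = 112
T1: finishes 49, weight 13, w·C = 637
T6: finishes 71, weight 14, w·C = 994
T4: finishes 94, weight 11, w·C = 1034
T7: finishes 118, weight 18, w·C = 2124
T9: finishes 143, weight 5, w·C = 715
T2: finishes 169, weight 7, w·C = 1183
Sum = 4+180+112+637+994+1034+2124+715+1183 = 6983.

6983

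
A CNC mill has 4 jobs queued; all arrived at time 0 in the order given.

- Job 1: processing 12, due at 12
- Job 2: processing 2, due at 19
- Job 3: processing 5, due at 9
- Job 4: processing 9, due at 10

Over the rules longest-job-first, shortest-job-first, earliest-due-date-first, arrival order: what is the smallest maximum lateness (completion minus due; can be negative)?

LPT (decreasing processing time): Job 1 Job 4 Job 3 Job 2.
Job 1: 0→12, due 12, lateness 0
Job 4: 12→21, due 10, lateness 11
Job 3: 21→26, due 9, lateness 17
Job 2: 26→28, due 19, lateness 9
Maximum = 17.
SPT (increasing processing time): Job 2 Job 3 Job 4 Job 1.
Job 2: 0→2, due 19, lateness -17
Job 3: 2→7, due 9, lateness -2
Job 4: 7→16, due 10, lateness 6
Job 1: 16→28, due 12, lateness 16
Maximum = 16.
EDD (increasing due date): Job 3 Job 4 Job 1 Job 2.
Job 3: 0→5, due 9, lateness -4
Job 4: 5→14, due 10, lateness 4
Job 1: 14→26, due 12, lateness 14
Job 2: 26→28, due 19, lateness 9
Maximum = 14.
FIFO (arrival order): Job 1 Job 2 Job 3 Job 4.
Job 1: 0→12, due 12, lateness 0
Job 2: 12→14, due 19, lateness -5
Job 3: 14→19, due 9, lateness 10
Job 4: 19→28, due 10, lateness 18
Maximum = 18.
LPT 17, SPT 16, EDD 14, FIFO 18 → minimum 14.

14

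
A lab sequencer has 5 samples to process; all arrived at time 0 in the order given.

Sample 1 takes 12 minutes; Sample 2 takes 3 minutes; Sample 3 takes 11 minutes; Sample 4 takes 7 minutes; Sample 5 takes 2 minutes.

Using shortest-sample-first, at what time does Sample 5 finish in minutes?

SPT (increasing processing time): Sample 5 Sample 2 Sample 4 Sample 3 Sample 1.
Sample 5: 0→2

2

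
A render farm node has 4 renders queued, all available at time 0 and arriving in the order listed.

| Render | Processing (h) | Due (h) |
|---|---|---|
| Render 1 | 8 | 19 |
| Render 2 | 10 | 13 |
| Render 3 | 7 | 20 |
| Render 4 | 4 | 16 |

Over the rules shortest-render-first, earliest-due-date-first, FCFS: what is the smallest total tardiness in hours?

12

SPT (increasing processing time): Render 4 Render 3 Render 1 Render 2.
Render 4: 0→4, due 16, tardiness 0
Render 3: 4→11, due 20, tardiness 0
Render 1: 11→19, due 19, tardiness 0
Render 2: 19→29, due 13, tardiness 16
Sum = 0+0+0+16 = 16.
EDD (increasing due date): Render 2 Render 4 Render 1 Render 3.
Render 2: 0→10, due 13, tardiness 0
Render 4: 10→14, due 16, tardiness 0
Render 1: 14→22, due 19, tardiness 3
Render 3: 22→29, due 20, tardiness 9
Sum = 0+0+3+9 = 12.
FIFO (arrival order): Render 1 Render 2 Render 3 Render 4.
Render 1: 0→8, due 19, tardiness 0
Render 2: 8→18, due 13, tardiness 5
Render 3: 18→25, due 20, tardiness 5
Render 4: 25→29, due 16, tardiness 13
Sum = 0+5+5+13 = 23.
SPT 16, EDD 12, FIFO 23 → minimum 12.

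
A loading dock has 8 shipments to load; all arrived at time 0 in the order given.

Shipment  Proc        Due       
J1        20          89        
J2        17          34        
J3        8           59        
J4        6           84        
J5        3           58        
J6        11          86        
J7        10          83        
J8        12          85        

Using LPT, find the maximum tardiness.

LPT (decreasing processing time): J1 J2 J8 J6 J7 J3 J4 J5.
J1: 0→20, due 89, tardiness 0
J2: 20→37, due 34, tardiness 3
J8: 37→49, due 85, tardiness 0
J6: 49→60, due 86, tardiness 0
J7: 60→70, due 83, tardiness 0
J3: 70→78, due 59, tardiness 19
J4: 78→84, due 84, tardiness 0
J5: 84→87, due 58, tardiness 29
Maximum = 29.

29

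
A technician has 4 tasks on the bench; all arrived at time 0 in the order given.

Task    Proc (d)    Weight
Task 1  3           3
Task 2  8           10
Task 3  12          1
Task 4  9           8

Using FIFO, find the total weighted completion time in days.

FIFO (arrival order): Task 1 Task 2 Task 3 Task 4.
Task 1: finishes 3, weight 3, w·C = 9
Task 2: finishes 11, weight 10, w·C = 110
Task 3: finishes 23, weight 1, w·C = 23
Task 4: finishes 32, weight 8, w·C = 256
Sum = 9+110+23+256 = 398.

398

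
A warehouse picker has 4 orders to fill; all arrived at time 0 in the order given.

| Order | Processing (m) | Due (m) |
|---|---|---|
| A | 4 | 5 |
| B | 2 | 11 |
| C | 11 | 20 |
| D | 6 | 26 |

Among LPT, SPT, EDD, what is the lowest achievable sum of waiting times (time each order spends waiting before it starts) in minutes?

LPT (decreasing processing time): C D A B.
C: waits 0, runs 0→11
D: waits 11, runs 11→17
A: waits 17, runs 17→21
B: waits 21, runs 21→23
Sum = 0+11+17+21 = 49.
SPT (increasing processing time): B A D C.
B: waits 0, runs 0→2
A: waits 2, runs 2→6
D: waits 6, runs 6→12
C: waits 12, runs 12→23
Sum = 0+2+6+12 = 20.
EDD (increasing due date): A B C D.
A: waits 0, runs 0→4
B: waits 4, runs 4→6
C: waits 6, runs 6→17
D: waits 17, runs 17→23
Sum = 0+4+6+17 = 27.
LPT 49, SPT 20, EDD 27 → minimum 20.

20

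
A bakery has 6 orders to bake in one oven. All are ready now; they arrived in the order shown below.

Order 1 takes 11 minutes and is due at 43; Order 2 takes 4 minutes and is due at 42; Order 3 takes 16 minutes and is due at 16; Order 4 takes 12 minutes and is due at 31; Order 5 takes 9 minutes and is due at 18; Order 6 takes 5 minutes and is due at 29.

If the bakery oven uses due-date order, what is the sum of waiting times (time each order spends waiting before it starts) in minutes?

159

EDD (increasing due date): Order 3 Order 5 Order 6 Order 4 Order 2 Order 1.
Order 3: waits 0, runs 0→16
Order 5: waits 16, runs 16→25
Order 6: waits 25, runs 25→30
Order 4: waits 30, runs 30→42
Order 2: waits 42, runs 42→46
Order 1: waits 46, runs 46→57
Sum = 0+16+25+30+42+46 = 159.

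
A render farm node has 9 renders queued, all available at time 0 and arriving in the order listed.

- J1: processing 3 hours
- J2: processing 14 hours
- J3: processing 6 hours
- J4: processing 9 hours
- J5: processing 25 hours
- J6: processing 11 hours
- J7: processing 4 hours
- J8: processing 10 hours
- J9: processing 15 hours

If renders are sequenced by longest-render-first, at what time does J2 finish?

LPT (decreasing processing time): J5 J9 J2 J6 J8 J4 J3 J7 J1.
J5: 0→25
J9: 25→40
J2: 40→54

54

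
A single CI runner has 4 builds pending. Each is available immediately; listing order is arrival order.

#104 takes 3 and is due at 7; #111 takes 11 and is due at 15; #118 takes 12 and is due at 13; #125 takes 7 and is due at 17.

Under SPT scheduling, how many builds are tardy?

SPT (increasing processing time): #104 #125 #111 #118.
#104: 0→3, due 7, tardiness 0
#125: 3→10, due 17, tardiness 0
#111: 10→21, due 15, tardiness 6
#118: 21→33, due 13, tardiness 20
Late builds: 2.

2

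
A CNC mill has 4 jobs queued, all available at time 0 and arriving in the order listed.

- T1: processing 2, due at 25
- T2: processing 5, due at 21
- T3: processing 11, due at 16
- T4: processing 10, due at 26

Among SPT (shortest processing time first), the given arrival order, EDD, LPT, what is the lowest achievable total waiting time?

26

SPT (increasing processing time): T1 T2 T4 T3.
T1: waits 0, runs 0→2
T2: waits 2, runs 2→7
T4: waits 7, runs 7→17
T3: waits 17, runs 17→28
Sum = 0+2+7+17 = 26.
FIFO (arrival order): T1 T2 T3 T4.
T1: waits 0, runs 0→2
T2: waits 2, runs 2→7
T3: waits 7, runs 7→18
T4: waits 18, runs 18→28
Sum = 0+2+7+18 = 27.
EDD (increasing due date): T3 T2 T1 T4.
T3: waits 0, runs 0→11
T2: waits 11, runs 11→16
T1: waits 16, runs 16→18
T4: waits 18, runs 18→28
Sum = 0+11+16+18 = 45.
LPT (decreasing processing time): T3 T4 T2 T1.
T3: waits 0, runs 0→11
T4: waits 11, runs 11→21
T2: waits 21, runs 21→26
T1: waits 26, runs 26→28
Sum = 0+11+21+26 = 58.
SPT 26, FIFO 27, EDD 45, LPT 58 → minimum 26.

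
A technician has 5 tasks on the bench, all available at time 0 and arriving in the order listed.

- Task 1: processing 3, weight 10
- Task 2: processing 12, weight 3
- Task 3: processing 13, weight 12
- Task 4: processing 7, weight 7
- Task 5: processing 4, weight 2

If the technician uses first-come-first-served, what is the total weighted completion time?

FIFO (arrival order): Task 1 Task 2 Task 3 Task 4 Task 5.
Task 1: finishes 3, weight 10, w·C = 30
Task 2: finishes 15, weight 3, w·C = 45
Task 3: finishes 28, weight 12, w·C = 336
Task 4: finishes 35, weight 7, w·C = 245
Task 5: finishes 39, weight 2, w·C = 78
Sum = 30+45+336+245+78 = 734.

734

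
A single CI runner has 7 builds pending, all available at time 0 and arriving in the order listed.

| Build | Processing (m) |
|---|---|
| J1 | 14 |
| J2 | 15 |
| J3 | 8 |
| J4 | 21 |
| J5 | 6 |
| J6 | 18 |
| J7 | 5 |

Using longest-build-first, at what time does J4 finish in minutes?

LPT (decreasing processing time): J4 J6 J2 J1 J3 J5 J7.
J4: 0→21

21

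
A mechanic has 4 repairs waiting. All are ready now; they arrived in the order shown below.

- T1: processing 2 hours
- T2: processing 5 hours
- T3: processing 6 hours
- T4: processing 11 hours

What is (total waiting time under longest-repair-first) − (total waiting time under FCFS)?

LPT (decreasing processing time): T4 T3 T2 T1.
T4: waits 0, runs 0→11
T3: waits 11, runs 11→17
T2: waits 17, runs 17→22
T1: waits 22, runs 22→24
Sum = 0+11+17+22 = 50.
FIFO (arrival order): T1 T2 T3 T4.
T1: waits 0, runs 0→2
T2: waits 2, runs 2→7
T3: waits 7, runs 7→13
T4: waits 13, runs 13→24
Sum = 0+2+7+13 = 22.
Difference = 50 − 22 = 28.

28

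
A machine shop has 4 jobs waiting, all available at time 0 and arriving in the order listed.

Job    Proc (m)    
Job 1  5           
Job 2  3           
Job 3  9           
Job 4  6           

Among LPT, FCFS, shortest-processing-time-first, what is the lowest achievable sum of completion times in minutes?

LPT (decreasing processing time): Job 3 Job 4 Job 1 Job 2.
Job 3: 0→9
Job 4: 9→15
Job 1: 15→20
Job 2: 20→23
Sum = 9+15+20+23 = 67.
FIFO (arrival order): Job 1 Job 2 Job 3 Job 4.
Job 1: 0→5
Job 2: 5→8
Job 3: 8→17
Job 4: 17→23
Sum = 5+8+17+23 = 53.
SPT (increasing processing time): Job 2 Job 1 Job 4 Job 3.
Job 2: 0→3
Job 1: 3→8
Job 4: 8→14
Job 3: 14→23
Sum = 3+8+14+23 = 48.
LPT 67, FIFO 53, SPT 48 → minimum 48.

48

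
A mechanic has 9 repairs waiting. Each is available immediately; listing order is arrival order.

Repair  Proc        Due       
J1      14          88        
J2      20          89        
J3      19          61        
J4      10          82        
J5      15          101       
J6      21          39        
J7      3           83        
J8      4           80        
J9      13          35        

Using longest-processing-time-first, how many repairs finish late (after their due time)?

LPT (decreasing processing time): J6 J2 J3 J5 J1 J9 J4 J8 J7.
J6: 0→21, due 39, tardiness 0
J2: 21→41, due 89, tardiness 0
J3: 41→60, due 61, tardiness 0
J5: 60→75, due 101, tardiness 0
J1: 75→89, due 88, tardiness 1
J9: 89→102, due 35, tardiness 67
J4: 102→112, due 82, tardiness 30
J8: 112→116, due 80, tardiness 36
J7: 116→119, due 83, tardiness 36
Late repairs: 5.

5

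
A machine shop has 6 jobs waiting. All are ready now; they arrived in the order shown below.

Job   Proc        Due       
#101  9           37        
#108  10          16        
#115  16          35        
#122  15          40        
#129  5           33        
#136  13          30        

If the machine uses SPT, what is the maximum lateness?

SPT (increasing processing time): #129 #101 #108 #136 #122 #115.
#129: 0→5, due 33, lateness -28
#101: 5→14, due 37, lateness -23
#108: 14→24, due 16, lateness 8
#136: 24→37, due 30, lateness 7
#122: 37→52, due 40, lateness 12
#115: 52→68, due 35, lateness 33
Maximum = 33.

33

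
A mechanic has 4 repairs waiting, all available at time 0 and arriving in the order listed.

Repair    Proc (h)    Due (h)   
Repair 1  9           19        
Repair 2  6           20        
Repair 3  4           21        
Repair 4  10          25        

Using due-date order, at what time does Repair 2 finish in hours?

15

EDD (increasing due date): Repair 1 Repair 2 Repair 3 Repair 4.
Repair 1: 0→9
Repair 2: 9→15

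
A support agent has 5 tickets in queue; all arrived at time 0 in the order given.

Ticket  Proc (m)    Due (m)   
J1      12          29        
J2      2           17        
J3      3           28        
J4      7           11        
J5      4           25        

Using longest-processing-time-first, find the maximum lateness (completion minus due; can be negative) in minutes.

LPT (decreasing processing time): J1 J4 J5 J3 J2.
J1: 0→12, due 29, lateness -17
J4: 12→19, due 11, lateness 8
J5: 19→23, due 25, lateness -2
J3: 23→26, due 28, lateness -2
J2: 26→28, due 17, lateness 11
Maximum = 11.

11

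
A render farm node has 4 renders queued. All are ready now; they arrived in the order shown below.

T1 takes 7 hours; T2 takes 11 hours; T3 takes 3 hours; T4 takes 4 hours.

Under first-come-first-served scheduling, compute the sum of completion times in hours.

71

FIFO (arrival order): T1 T2 T3 T4.
T1: 0→7
T2: 7→18
T3: 18→21
T4: 21→25
Sum = 7+18+21+25 = 71.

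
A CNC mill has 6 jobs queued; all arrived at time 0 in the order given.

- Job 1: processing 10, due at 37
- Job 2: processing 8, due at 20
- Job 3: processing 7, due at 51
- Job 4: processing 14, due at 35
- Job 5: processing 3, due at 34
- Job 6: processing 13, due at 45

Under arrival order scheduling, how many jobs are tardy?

FIFO (arrival order): Job 1 Job 2 Job 3 Job 4 Job 5 Job 6.
Job 1: 0→10, due 37, tardiness 0
Job 2: 10→18, due 20, tardiness 0
Job 3: 18→25, due 51, tardiness 0
Job 4: 25→39, due 35, tardiness 4
Job 5: 39→42, due 34, tardiness 8
Job 6: 42→55, due 45, tardiness 10
Late jobs: 3.

3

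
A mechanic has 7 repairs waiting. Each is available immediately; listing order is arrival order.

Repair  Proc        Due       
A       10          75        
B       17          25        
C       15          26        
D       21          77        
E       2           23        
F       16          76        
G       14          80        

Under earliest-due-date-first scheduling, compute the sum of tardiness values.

EDD (increasing due date): E B C A F D G.
E: 0→2, due 23, tardiness 0
B: 2→19, due 25, tardiness 0
C: 19→34, due 26, tardiness 8
A: 34→44, due 75, tardiness 0
F: 44→60, due 76, tardiness 0
D: 60→81, due 77, tardiness 4
G: 81→95, due 80, tardiness 15
Sum = 0+0+8+0+0+4+15 = 27.

27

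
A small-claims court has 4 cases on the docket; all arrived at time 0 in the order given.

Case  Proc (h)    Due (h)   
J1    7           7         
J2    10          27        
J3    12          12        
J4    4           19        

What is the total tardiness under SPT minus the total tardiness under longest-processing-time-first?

SPT (increasing processing time): J4 J1 J2 J3.
J4: 0→4, due 19, tardiness 0
J1: 4→11, due 7, tardiness 4
J2: 11→21, due 27, tardiness 0
J3: 21→33, due 12, tardiness 21
Sum = 0+4+0+21 = 25.
LPT (decreasing processing time): J3 J2 J1 J4.
J3: 0→12, due 12, tardiness 0
J2: 12→22, due 27, tardiness 0
J1: 22→29, due 7, tardiness 22
J4: 29→33, due 19, tardiness 14
Sum = 0+0+22+14 = 36.
Difference = 25 − 36 = -11.

-11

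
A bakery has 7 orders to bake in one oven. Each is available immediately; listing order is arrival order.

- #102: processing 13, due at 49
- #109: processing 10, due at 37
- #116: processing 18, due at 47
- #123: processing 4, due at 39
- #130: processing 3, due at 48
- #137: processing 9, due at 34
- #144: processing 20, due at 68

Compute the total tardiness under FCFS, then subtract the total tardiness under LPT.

FIFO (arrival order): #102 #109 #116 #123 #130 #137 #144.
#102: 0→13, due 49, tardiness 0
#109: 13→23, due 37, tardiness 0
#116: 23→41, due 47, tardiness 0
#123: 41→45, due 39, tardiness 6
#130: 45→48, due 48, tardiness 0
#137: 48→57, due 34, tardiness 23
#144: 57→77, due 68, tardiness 9
Sum = 0+0+0+6+0+23+9 = 38.
LPT (decreasing processing time): #144 #116 #102 #109 #137 #123 #130.
#144: 0→20, due 68, tardiness 0
#116: 20→38, due 47, tardiness 0
#102: 38→51, due 49, tardiness 2
#109: 51→61, due 37, tardiness 24
#137: 61→70, due 34, tardiness 36
#123: 70→74, due 39, tardiness 35
#130: 74→77, due 48, tardiness 29
Sum = 0+0+2+24+36+35+29 = 126.
Difference = 38 − 126 = -88.

-88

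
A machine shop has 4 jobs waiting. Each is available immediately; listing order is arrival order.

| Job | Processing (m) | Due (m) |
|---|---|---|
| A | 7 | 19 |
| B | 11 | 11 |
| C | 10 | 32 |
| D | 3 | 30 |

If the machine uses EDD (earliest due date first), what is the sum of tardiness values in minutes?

EDD (increasing due date): B A D C.
B: 0→11, due 11, tardiness 0
A: 11→18, due 19, tardiness 0
D: 18→21, due 30, tardiness 0
C: 21→31, due 32, tardiness 0
Sum = 0+0+0+0 = 0.

0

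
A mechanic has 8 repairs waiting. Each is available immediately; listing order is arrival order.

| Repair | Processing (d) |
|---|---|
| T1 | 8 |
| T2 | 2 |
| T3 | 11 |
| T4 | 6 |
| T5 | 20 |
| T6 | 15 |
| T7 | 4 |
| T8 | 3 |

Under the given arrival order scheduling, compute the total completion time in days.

FIFO (arrival order): T1 T2 T3 T4 T5 T6 T7 T8.
T1: 0→8
T2: 8→10
T3: 10→21
T4: 21→27
T5: 27→47
T6: 47→62
T7: 62→66
T8: 66→69
Sum = 8+10+21+27+47+62+66+69 = 310.

310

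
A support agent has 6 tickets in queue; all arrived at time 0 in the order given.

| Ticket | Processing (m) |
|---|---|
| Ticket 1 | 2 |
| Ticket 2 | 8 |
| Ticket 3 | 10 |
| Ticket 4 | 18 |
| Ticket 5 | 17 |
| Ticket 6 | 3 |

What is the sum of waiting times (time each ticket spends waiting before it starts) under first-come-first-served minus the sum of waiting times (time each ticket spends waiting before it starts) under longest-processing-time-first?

FIFO (arrival order): Ticket 1 Ticket 2 Ticket 3 Ticket 4 Ticket 5 Ticket 6.
Ticket 1: waits 0, runs 0→2
Ticket 2: waits 2, runs 2→10
Ticket 3: waits 10, runs 10→20
Ticket 4: waits 20, runs 20→38
Ticket 5: waits 38, runs 38→55
Ticket 6: waits 55, runs 55→58
Sum = 0+2+10+20+38+55 = 125.
LPT (decreasing processing time): Ticket 4 Ticket 5 Ticket 3 Ticket 2 Ticket 6 Ticket 1.
Ticket 4: waits 0, runs 0→18
Ticket 5: waits 18, runs 18→35
Ticket 3: waits 35, runs 35→45
Ticket 2: waits 45, runs 45→53
Ticket 6: waits 53, runs 53→56
Ticket 1: waits 56, runs 56→58
Sum = 0+18+35+45+53+56 = 207.
Difference = 125 − 207 = -82.

-82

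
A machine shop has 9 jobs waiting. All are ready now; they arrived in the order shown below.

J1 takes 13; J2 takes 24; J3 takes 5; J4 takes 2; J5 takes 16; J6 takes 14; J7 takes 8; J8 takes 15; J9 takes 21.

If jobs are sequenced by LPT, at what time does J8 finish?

76

LPT (decreasing processing time): J2 J9 J5 J8 J6 J1 J7 J3 J4.
J2: 0→24
J9: 24→45
J5: 45→61
J8: 61→76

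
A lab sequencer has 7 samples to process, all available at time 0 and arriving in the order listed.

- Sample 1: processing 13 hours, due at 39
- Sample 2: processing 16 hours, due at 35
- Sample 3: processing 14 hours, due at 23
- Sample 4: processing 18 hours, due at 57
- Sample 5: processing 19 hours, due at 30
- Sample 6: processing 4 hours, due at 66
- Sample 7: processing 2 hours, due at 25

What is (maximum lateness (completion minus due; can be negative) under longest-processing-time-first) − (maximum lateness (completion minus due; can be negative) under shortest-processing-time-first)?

5

LPT (decreasing processing time): Sample 5 Sample 4 Sample 2 Sample 3 Sample 1 Sample 6 Sample 7.
Sample 5: 0→19, due 30, lateness -11
Sample 4: 19→37, due 57, lateness -20
Sample 2: 37→53, due 35, lateness 18
Sample 3: 53→67, due 23, lateness 44
Sample 1: 67→80, due 39, lateness 41
Sample 6: 80→84, due 66, lateness 18
Sample 7: 84→86, due 25, lateness 61
Maximum = 61.
SPT (increasing processing time): Sample 7 Sample 6 Sample 1 Sample 3 Sample 2 Sample 4 Sample 5.
Sample 7: 0→2, due 25, lateness -23
Sample 6: 2→6, due 66, lateness -60
Sample 1: 6→19, due 39, lateness -20
Sample 3: 19→33, due 23, lateness 10
Sample 2: 33→49, due 35, lateness 14
Sample 4: 49→67, due 57, lateness 10
Sample 5: 67→86, due 30, lateness 56
Maximum = 56.
Difference = 61 − 56 = 5.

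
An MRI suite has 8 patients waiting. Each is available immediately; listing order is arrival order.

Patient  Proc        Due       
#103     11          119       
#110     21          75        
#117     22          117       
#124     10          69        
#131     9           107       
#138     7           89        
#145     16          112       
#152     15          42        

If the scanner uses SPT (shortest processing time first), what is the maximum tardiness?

SPT (increasing processing time): #138 #131 #124 #103 #152 #145 #110 #117.
#138: 0→7, due 89, tardiness 0
#131: 7→16, due 107, tardiness 0
#124: 16→26, due 69, tardiness 0
#103: 26→37, due 119, tardiness 0
#152: 37→52, due 42, tardiness 10
#145: 52→68, due 112, tardiness 0
#110: 68→89, due 75, tardiness 14
#117: 89→111, due 117, tardiness 0
Maximum = 14.

14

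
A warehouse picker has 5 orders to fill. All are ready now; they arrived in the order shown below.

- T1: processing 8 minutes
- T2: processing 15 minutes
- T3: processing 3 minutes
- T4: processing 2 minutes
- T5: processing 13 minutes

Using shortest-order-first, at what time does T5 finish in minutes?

SPT (increasing processing time): T4 T3 T1 T5 T2.
T4: 0→2
T3: 2→5
T1: 5→13
T5: 13→26

26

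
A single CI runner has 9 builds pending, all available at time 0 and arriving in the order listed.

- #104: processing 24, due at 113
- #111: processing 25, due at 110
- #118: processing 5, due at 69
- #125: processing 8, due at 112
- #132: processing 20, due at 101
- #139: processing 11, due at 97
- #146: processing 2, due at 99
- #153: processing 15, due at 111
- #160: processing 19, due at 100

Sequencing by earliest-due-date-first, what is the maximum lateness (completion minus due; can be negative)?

16

EDD (increasing due date): #118 #139 #146 #160 #132 #111 #153 #125 #104.
#118: 0→5, due 69, lateness -64
#139: 5→16, due 97, lateness -81
#146: 16→18, due 99, lateness -81
#160: 18→37, due 100, lateness -63
#132: 37→57, due 101, lateness -44
#111: 57→82, due 110, lateness -28
#153: 82→97, due 111, lateness -14
#125: 97→105, due 112, lateness -7
#104: 105→129, due 113, lateness 16
Maximum = 16.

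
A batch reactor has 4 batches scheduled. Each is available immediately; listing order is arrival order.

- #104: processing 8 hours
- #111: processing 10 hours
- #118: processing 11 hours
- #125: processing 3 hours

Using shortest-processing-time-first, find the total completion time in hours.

SPT (increasing processing time): #125 #104 #111 #118.
#125: 0→3
#104: 3→11
#111: 11→21
#118: 21→32
Sum = 3+11+21+32 = 67.

67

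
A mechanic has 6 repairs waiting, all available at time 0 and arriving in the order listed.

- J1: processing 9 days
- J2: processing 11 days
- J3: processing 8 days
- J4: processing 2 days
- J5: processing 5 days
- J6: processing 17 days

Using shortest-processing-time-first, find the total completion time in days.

135

SPT (increasing processing time): J4 J5 J3 J1 J2 J6.
J4: 0→2
J5: 2→7
J3: 7→15
J1: 15→24
J2: 24→35
J6: 35→52
Sum = 2+7+15+24+35+52 = 135.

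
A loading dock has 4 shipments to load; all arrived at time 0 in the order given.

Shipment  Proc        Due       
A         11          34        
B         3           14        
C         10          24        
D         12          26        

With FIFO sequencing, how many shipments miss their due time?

FIFO (arrival order): A B C D.
A: 0→11, due 34, tardiness 0
B: 11→14, due 14, tardiness 0
C: 14→24, due 24, tardiness 0
D: 24→36, due 26, tardiness 10
Late shipments: 1.

1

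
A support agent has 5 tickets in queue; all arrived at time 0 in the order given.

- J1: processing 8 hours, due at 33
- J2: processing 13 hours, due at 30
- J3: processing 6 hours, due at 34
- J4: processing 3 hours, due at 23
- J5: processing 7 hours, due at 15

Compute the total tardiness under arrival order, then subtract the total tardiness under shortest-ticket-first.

FIFO (arrival order): J1 J2 J3 J4 J5.
J1: 0→8, due 33, tardiness 0
J2: 8→21, due 30, tardiness 0
J3: 21→27, due 34, tardiness 0
J4: 27→30, due 23, tardiness 7
J5: 30→37, due 15, tardiness 22
Sum = 0+0+0+7+22 = 29.
SPT (increasing processing time): J4 J3 J5 J1 J2.
J4: 0→3, due 23, tardiness 0
J3: 3→9, due 34, tardiness 0
J5: 9→16, due 15, tardiness 1
J1: 16→24, due 33, tardiness 0
J2: 24→37, due 30, tardiness 7
Sum = 0+0+1+0+7 = 8.
Difference = 29 − 8 = 21.

21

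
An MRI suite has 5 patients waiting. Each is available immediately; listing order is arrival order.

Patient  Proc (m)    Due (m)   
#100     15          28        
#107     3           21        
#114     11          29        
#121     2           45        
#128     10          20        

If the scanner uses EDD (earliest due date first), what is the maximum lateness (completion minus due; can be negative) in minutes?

EDD (increasing due date): #128 #107 #100 #114 #121.
#128: 0→10, due 20, lateness -10
#107: 10→13, due 21, lateness -8
#100: 13→28, due 28, lateness 0
#114: 28→39, due 29, lateness 10
#121: 39→41, due 45, lateness -4
Maximum = 10.

10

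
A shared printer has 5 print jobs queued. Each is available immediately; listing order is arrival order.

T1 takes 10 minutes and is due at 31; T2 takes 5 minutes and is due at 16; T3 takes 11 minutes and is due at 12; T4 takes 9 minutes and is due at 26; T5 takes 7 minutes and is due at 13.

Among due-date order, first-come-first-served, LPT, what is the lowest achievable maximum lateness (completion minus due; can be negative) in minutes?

11

EDD (increasing due date): T3 T5 T2 T4 T1.
T3: 0→11, due 12, lateness -1
T5: 11→18, due 13, lateness 5
T2: 18→23, due 16, lateness 7
T4: 23→32, due 26, lateness 6
T1: 32→42, due 31, lateness 11
Maximum = 11.
FIFO (arrival order): T1 T2 T3 T4 T5.
T1: 0→10, due 31, lateness -21
T2: 10→15, due 16, lateness -1
T3: 15→26, due 12, lateness 14
T4: 26→35, due 26, lateness 9
T5: 35→42, due 13, lateness 29
Maximum = 29.
LPT (decreasing processing time): T3 T1 T4 T5 T2.
T3: 0→11, due 12, lateness -1
T1: 11→21, due 31, lateness -10
T4: 21→30, due 26, lateness 4
T5: 30→37, due 13, lateness 24
T2: 37→42, due 16, lateness 26
Maximum = 26.
EDD 11, FIFO 29, LPT 26 → minimum 11.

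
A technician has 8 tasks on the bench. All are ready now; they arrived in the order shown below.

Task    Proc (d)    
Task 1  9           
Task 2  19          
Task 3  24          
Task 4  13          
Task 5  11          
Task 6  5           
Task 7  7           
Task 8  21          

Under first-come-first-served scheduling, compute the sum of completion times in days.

FIFO (arrival order): Task 1 Task 2 Task 3 Task 4 Task 5 Task 6 Task 7 Task 8.
Task 1: 0→9
Task 2: 9→28
Task 3: 28→52
Task 4: 52→65
Task 5: 65→76
Task 6: 76→81
Task 7: 81→88
Task 8: 88→109
Sum = 9+28+52+65+76+81+88+109 = 508.

508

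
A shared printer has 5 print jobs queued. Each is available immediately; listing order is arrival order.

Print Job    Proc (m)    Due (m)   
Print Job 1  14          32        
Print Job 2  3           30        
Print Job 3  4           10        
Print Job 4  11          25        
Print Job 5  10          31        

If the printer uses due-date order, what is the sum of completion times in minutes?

EDD (increasing due date): Print Job 3 Print Job 4 Print Job 2 Print Job 5 Print Job 1.
Print Job 3: 0→4
Print Job 4: 4→15
Print Job 2: 15→18
Print Job 5: 18→28
Print Job 1: 28→42
Sum = 4+15+18+28+42 = 107.

107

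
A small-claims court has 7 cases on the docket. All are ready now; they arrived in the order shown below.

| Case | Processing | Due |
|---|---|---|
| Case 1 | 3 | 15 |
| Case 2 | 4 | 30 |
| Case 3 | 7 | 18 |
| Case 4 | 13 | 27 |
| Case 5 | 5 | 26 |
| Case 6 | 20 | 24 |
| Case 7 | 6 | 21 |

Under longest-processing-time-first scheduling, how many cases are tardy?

6

LPT (decreasing processing time): Case 6 Case 4 Case 3 Case 7 Case 5 Case 2 Case 1.
Case 6: 0→20, due 24, tardiness 0
Case 4: 20→33, due 27, tardiness 6
Case 3: 33→40, due 18, tardiness 22
Case 7: 40→46, due 21, tardiness 25
Case 5: 46→51, due 26, tardiness 25
Case 2: 51→55, due 30, tardiness 25
Case 1: 55→58, due 15, tardiness 43
Late cases: 6.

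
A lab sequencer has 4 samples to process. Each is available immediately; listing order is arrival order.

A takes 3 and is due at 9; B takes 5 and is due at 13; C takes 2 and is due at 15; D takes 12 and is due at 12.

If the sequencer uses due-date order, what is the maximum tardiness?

EDD (increasing due date): A D B C.
A: 0→3, due 9, tardiness 0
D: 3→15, due 12, tardiness 3
B: 15→20, due 13, tardiness 7
C: 20→22, due 15, tardiness 7
Maximum = 7.

7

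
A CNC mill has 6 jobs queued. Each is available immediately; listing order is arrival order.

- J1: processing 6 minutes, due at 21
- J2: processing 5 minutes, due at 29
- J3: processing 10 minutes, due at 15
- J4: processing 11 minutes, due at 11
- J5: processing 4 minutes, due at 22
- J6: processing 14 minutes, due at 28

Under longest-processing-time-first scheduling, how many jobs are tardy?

5

LPT (decreasing processing time): J6 J4 J3 J1 J2 J5.
J6: 0→14, due 28, tardiness 0
J4: 14→25, due 11, tardiness 14
J3: 25→35, due 15, tardiness 20
J1: 35→41, due 21, tardiness 20
J2: 41→46, due 29, tardiness 17
J5: 46→50, due 22, tardiness 28
Late jobs: 5.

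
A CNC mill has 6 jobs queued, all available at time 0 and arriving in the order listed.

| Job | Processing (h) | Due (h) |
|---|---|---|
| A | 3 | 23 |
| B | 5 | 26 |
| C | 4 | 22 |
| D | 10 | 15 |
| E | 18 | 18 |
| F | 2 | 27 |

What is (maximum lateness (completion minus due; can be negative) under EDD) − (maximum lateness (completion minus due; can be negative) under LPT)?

EDD (increasing due date): D E C A B F.
D: 0→10, due 15, lateness -5
E: 10→28, due 18, lateness 10
C: 28→32, due 22, lateness 10
A: 32→35, due 23, lateness 12
B: 35→40, due 26, lateness 14
F: 40→42, due 27, lateness 15
Maximum = 15.
LPT (decreasing processing time): E D B C A F.
E: 0→18, due 18, lateness 0
D: 18→28, due 15, lateness 13
B: 28→33, due 26, lateness 7
C: 33→37, due 22, lateness 15
A: 37→40, due 23, lateness 17
F: 40→42, due 27, lateness 15
Maximum = 17.
Difference = 15 − 17 = -2.

-2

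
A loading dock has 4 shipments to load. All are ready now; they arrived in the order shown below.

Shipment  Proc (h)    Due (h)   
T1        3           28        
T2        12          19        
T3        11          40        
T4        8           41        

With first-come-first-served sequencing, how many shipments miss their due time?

0

FIFO (arrival order): T1 T2 T3 T4.
T1: 0→3, due 28, tardiness 0
T2: 3→15, due 19, tardiness 0
T3: 15→26, due 40, tardiness 0
T4: 26→34, due 41, tardiness 0
Late shipments: 0.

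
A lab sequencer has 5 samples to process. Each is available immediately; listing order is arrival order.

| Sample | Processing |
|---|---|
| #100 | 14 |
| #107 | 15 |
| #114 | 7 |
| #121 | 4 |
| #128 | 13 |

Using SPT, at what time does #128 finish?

24

SPT (increasing processing time): #121 #114 #128 #100 #107.
#121: 0→4
#114: 4→11
#128: 11→24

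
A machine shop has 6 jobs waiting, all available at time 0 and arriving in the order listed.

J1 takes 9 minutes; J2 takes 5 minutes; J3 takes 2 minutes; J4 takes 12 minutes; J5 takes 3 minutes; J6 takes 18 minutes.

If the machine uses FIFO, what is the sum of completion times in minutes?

147

FIFO (arrival order): J1 J2 J3 J4 J5 J6.
J1: 0→9
J2: 9→14
J3: 14→16
J4: 16→28
J5: 28→31
J6: 31→49
Sum = 9+14+16+28+31+49 = 147.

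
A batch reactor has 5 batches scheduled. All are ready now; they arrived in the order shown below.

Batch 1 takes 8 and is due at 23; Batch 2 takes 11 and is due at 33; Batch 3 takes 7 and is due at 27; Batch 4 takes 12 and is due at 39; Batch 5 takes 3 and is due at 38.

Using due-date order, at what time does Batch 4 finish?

41

EDD (increasing due date): Batch 1 Batch 3 Batch 2 Batch 5 Batch 4.
Batch 1: 0→8
Batch 3: 8→15
Batch 2: 15→26
Batch 5: 26→29
Batch 4: 29→41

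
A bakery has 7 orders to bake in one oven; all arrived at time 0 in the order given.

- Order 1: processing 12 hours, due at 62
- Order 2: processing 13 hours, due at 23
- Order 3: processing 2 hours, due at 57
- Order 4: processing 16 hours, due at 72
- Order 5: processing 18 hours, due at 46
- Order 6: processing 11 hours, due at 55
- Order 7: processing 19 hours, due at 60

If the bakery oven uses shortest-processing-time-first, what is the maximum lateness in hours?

31

SPT (increasing processing time): Order 3 Order 6 Order 1 Order 2 Order 4 Order 5 Order 7.
Order 3: 0→2, due 57, lateness -55
Order 6: 2→13, due 55, lateness -42
Order 1: 13→25, due 62, lateness -37
Order 2: 25→38, due 23, lateness 15
Order 4: 38→54, due 72, lateness -18
Order 5: 54→72, due 46, lateness 26
Order 7: 72→91, due 60, lateness 31
Maximum = 31.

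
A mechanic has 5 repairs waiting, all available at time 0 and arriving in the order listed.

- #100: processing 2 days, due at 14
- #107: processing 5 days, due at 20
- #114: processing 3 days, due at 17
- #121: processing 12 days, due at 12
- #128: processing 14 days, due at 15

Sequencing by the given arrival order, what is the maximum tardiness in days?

21

FIFO (arrival order): #100 #107 #114 #121 #128.
#100: 0→2, due 14, tardiness 0
#107: 2→7, due 20, tardiness 0
#114: 7→10, due 17, tardiness 0
#121: 10→22, due 12, tardiness 10
#128: 22→36, due 15, tardiness 21
Maximum = 21.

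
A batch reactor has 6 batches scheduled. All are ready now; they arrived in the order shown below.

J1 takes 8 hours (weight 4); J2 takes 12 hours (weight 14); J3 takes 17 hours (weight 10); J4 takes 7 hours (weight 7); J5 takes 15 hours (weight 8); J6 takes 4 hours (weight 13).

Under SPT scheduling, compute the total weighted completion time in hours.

SPT (increasing processing time): J6 J4 J1 J2 J5 J3.
J6: finishes 4, weight 13, w·C = 52
J4: finishes 11, weight 7, w·C = 77
J1: finishes 19, weight 4, w·C = 76
J2: finishes 31, weight 14, w·C = 434
J5: finishes 46, weight 8, w·C = 368
J3: finishes 63, weight 10, w·C = 630
Sum = 52+77+76+434+368+630 = 1637.

1637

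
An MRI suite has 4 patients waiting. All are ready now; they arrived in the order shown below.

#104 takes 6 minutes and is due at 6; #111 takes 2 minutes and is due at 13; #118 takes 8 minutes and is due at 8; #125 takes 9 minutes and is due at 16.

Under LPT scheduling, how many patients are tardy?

LPT (decreasing processing time): #125 #118 #104 #111.
#125: 0→9, due 16, tardiness 0
#118: 9→17, due 8, tardiness 9
#104: 17→23, due 6, tardiness 17
#111: 23→25, due 13, tardiness 12
Late patients: 3.

3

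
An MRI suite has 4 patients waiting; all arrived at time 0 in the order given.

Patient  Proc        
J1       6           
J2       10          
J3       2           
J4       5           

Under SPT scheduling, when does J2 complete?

SPT (increasing processing time): J3 J4 J1 J2.
J3: 0→2
J4: 2→7
J1: 7→13
J2: 13→23

23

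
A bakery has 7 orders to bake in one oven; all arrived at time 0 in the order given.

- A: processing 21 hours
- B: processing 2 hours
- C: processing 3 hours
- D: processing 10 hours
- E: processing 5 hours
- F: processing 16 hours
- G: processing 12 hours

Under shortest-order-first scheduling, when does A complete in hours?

69

SPT (increasing processing time): B C E D G F A.
B: 0→2
C: 2→5
E: 5→10
D: 10→20
G: 20→32
F: 32→48
A: 48→69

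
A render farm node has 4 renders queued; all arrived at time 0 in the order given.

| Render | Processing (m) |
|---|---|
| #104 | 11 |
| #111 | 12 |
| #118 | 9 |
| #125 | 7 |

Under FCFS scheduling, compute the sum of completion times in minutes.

105

FIFO (arrival order): #104 #111 #118 #125.
#104: 0→11
#111: 11→23
#118: 23→32
#125: 32→39
Sum = 11+23+32+39 = 105.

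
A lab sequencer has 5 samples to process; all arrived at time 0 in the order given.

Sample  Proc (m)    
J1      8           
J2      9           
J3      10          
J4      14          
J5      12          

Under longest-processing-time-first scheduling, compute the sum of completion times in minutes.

174

LPT (decreasing processing time): J4 J5 J3 J2 J1.
J4: 0→14
J5: 14→26
J3: 26→36
J2: 36→45
J1: 45→53
Sum = 14+26+36+45+53 = 174.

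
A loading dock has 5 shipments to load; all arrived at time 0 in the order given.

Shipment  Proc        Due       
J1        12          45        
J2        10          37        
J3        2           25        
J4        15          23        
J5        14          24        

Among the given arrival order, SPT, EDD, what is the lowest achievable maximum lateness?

8

FIFO (arrival order): J1 J2 J3 J4 J5.
J1: 0→12, due 45, lateness -33
J2: 12→22, due 37, lateness -15
J3: 22→24, due 25, lateness -1
J4: 24→39, due 23, lateness 16
J5: 39→53, due 24, lateness 29
Maximum = 29.
SPT (increasing processing time): J3 J2 J1 J5 J4.
J3: 0→2, due 25, lateness -23
J2: 2→12, due 37, lateness -25
J1: 12→24, due 45, lateness -21
J5: 24→38, due 24, lateness 14
J4: 38→53, due 23, lateness 30
Maximum = 30.
EDD (increasing due date): J4 J5 J3 J2 J1.
J4: 0→15, due 23, lateness -8
J5: 15→29, due 24, lateness 5
J3: 29→31, due 25, lateness 6
J2: 31→41, due 37, lateness 4
J1: 41→53, due 45, lateness 8
Maximum = 8.
FIFO 29, SPT 30, EDD 8 → minimum 8.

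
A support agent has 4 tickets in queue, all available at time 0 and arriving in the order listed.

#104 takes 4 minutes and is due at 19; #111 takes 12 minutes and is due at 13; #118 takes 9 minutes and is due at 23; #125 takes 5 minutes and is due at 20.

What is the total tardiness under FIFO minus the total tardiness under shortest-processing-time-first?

FIFO (arrival order): #104 #111 #118 #125.
#104: 0→4, due 19, tardiness 0
#111: 4→16, due 13, tardiness 3
#118: 16→25, due 23, tardiness 2
#125: 25→30, due 20, tardiness 10
Sum = 0+3+2+10 = 15.
SPT (increasing processing time): #104 #125 #118 #111.
#104: 0→4, due 19, tardiness 0
#125: 4→9, due 20, tardiness 0
#118: 9→18, due 23, tardiness 0
#111: 18→30, due 13, tardiness 17
Sum = 0+0+0+17 = 17.
Difference = 15 − 17 = -2.

-2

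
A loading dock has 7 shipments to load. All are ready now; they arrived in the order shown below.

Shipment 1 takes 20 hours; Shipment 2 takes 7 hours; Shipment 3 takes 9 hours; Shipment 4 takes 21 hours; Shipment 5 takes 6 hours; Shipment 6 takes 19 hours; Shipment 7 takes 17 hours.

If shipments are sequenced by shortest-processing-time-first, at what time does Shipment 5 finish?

SPT (increasing processing time): Shipment 5 Shipment 2 Shipment 3 Shipment 7 Shipment 6 Shipment 1 Shipment 4.
Shipment 5: 0→6

6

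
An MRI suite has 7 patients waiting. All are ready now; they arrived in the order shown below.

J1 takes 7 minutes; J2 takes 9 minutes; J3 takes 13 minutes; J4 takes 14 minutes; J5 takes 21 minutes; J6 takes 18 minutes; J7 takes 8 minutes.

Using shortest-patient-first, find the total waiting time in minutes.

203

SPT (increasing processing time): J1 J7 J2 J3 J4 J6 J5.
J1: waits 0, runs 0→7
J7: waits 7, runs 7→15
J2: waits 15, runs 15→24
J3: waits 24, runs 24→37
J4: waits 37, runs 37→51
J6: waits 51, runs 51→69
J5: waits 69, runs 69→90
Sum = 0+7+15+24+37+51+69 = 203.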